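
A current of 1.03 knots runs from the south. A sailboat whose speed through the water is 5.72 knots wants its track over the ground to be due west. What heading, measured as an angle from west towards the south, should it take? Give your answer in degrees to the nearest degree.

10°

The current pushes perpendicular to the desired track; the heading must have a component into the current equal to 1.03 knots: 5.72 sin θ = 1.03.
sin θ = 0.1801, so θ = 10.374°.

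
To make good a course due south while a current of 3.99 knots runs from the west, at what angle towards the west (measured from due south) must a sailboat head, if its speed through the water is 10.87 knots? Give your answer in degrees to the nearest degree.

The current pushes perpendicular to the desired track; the heading must have a component into the current equal to 3.99 knots: 10.87 sin θ = 3.99.
sin θ = 0.3671, so θ = 21.535°.

22°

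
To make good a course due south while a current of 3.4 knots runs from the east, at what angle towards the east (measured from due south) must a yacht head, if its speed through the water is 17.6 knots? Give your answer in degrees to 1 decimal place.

11.1°

The current pushes perpendicular to the desired track; the heading must have a component into the current equal to 3.4 knots: 17.6 sin θ = 3.4.
sin θ = 0.1932, so θ = 11.139°.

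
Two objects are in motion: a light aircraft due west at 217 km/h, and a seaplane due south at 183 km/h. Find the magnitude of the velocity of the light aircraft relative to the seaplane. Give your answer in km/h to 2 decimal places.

Taking east as x and north as y: light aircraft velocity = (-217.000, 0.000) km/h; seaplane velocity = (0.000, -183.000) km/h.
Velocity of light aircraft relative to seaplane = (-217.000, 0.000) − (0.000, -183.000) = (-217.000, 183.000) km/h.
Magnitude = |(-217.000, 183.000)| = 283.863 km/h.

283.86 km/h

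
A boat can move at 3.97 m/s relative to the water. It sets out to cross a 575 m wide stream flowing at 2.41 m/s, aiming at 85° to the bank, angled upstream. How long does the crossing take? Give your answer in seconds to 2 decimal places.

The component of the boat's velocity perpendicular to the bank is 3.97 × sin 85° = 3.955 m/s.
The current is parallel to the bank, so it does not affect the crossing time.
Time = 575 / 3.955 = 145.390 s.

145.39 s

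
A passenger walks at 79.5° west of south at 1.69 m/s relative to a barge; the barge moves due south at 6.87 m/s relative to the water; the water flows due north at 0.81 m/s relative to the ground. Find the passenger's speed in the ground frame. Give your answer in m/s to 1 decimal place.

In east/north components (m/s): passenger relative to barge = (-1.662, -0.308); barge relative to water = (0.000, -6.870); water relative to ground = (0.000, 0.810).
Sum = (-1.662, -6.368) m/s.
Speed = |(-1.662, -6.368)| = 6.581 m/s.

6.6 m/s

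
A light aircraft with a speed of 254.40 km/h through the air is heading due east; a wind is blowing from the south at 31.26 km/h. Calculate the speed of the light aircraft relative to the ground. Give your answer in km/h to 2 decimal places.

256.31 km/h

Taking east as x and north as y: velocity relative to the air = (254.400, 0.000) km/h; the air relative to ground = (0.000, 31.260) km/h.
Velocity relative to ground = (254.400, 0.000) + (0.000, 31.260) = (254.400, 31.260) km/h.
Speed = |(254.400, 31.260)| = 256.313 km/h.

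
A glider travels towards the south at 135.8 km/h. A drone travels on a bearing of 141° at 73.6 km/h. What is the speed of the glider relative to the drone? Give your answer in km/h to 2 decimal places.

Taking east as x and north as y: glider velocity = (0.000, -135.800) km/h; drone velocity = (46.318, -57.198) km/h.
Velocity of glider relative to drone = (0.000, -135.800) − (46.318, -57.198) = (-46.318, -78.602) km/h.
Magnitude = |(-46.318, -78.602)| = 91.234 km/h.

91.23 km/h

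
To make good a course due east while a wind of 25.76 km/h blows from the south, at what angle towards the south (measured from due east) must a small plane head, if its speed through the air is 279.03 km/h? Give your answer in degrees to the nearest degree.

5°

The wind pushes perpendicular to the desired track; the heading must have a component into the wind equal to 25.76 km/h: 279.03 sin θ = 25.76.
sin θ = 0.0923, so θ = 5.297°.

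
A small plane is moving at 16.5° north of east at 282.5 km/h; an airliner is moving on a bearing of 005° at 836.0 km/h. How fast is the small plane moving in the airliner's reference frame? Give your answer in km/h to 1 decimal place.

Taking east as x and north as y: small plane velocity = (270.867, 80.234) km/h; airliner velocity = (72.862, 832.819) km/h.
Velocity of small plane relative to airliner = (270.867, 80.234) − (72.862, 832.819) = (198.004, -752.584) km/h.
Magnitude = |(198.004, -752.584)| = 778.196 km/h.

778.2 km/h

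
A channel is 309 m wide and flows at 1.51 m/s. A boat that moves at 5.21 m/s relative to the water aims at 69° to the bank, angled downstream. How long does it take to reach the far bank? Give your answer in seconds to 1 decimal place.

The component of the boat's velocity perpendicular to the bank is 5.21 × sin 69° = 4.864 m/s.
Only the cross-stream component determines the crossing time; the current contributes nothing perpendicular to the bank.
Time = 309 / 4.864 = 63.529 s.

63.5 s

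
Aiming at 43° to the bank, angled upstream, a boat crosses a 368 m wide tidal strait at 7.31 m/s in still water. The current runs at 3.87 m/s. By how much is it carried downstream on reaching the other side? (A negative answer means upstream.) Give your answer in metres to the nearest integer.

-109 m

Perpendicular speed = 4.985 m/s; crossing time = 368 / 4.985 = 73.815 s.
Net downstream speed = -1.476 m/s.
Drift = -1.476 × 73.815 = -108.966 m (upstream).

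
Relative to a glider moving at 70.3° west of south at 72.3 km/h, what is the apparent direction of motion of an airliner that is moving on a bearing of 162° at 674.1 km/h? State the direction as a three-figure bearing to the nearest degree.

Taking east as x and north as y: airliner velocity = (208.308, -641.107) km/h; glider velocity = (-68.068, -24.372) km/h.
Velocity of airliner relative to glider = (208.308, -641.107) − (-68.068, -24.372) = (276.377, -616.735) km/h.
Bearing = atan2(276.38, -616.74) = 155.86° clockwise from north.

156°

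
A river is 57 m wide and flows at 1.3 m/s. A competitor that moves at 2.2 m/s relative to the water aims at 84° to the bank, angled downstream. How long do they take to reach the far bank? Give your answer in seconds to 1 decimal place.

26.1 s

The component of the competitor's velocity perpendicular to the bank is 2.2 × sin 84° = 2.188 m/s.
Only the cross-stream component determines the crossing time; the current contributes nothing perpendicular to the bank.
Time = 57 / 2.188 = 26.052 s.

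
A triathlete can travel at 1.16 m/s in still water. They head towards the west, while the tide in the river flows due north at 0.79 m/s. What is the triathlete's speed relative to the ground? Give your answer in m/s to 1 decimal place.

1.4 m/s

Taking east as x and north as y: velocity relative to the water = (-1.160, 0.000) m/s; the water relative to ground = (0.000, 0.790) m/s.
Velocity relative to ground = (-1.160, 0.000) + (0.000, 0.790) = (-1.160, 0.790) m/s.
Speed = |(-1.160, 0.790)| = 1.403 m/s.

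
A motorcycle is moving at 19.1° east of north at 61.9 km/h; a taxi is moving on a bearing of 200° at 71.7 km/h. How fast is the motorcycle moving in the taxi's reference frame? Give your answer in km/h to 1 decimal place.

Taking east as x and north as y: motorcycle velocity = (20.255, 58.492) km/h; taxi velocity = (-24.523, -67.376) km/h.
Velocity of motorcycle relative to taxi = (20.255, 58.492) − (-24.523, -67.376) = (44.778, 125.868) km/h.
Magnitude = |(44.778, 125.868)| = 133.596 km/h.

133.6 km/h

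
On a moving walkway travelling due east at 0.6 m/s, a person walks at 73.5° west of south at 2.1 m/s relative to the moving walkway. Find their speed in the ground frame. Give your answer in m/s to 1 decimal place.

1.5 m/s

Taking east as x and north as y: moving walkway velocity = (0.600, 0.000) m/s; person velocity relative to moving walkway = (-2.014, -0.596) m/s.
Velocity relative to ground = (0.600, 0.000) + (-2.014, -0.596) = (-1.414, -0.596) m/s.
Speed = |(-1.414, -0.596)| = 1.534 m/s.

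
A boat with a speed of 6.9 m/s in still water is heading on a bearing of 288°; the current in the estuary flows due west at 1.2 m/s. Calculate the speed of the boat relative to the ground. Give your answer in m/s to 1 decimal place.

8.0 m/s

Taking east as x and north as y: velocity relative to the water = (-6.562, 2.132) m/s; the water relative to ground = (-1.200, 0.000) m/s.
Velocity relative to ground = (-6.562, 2.132) + (-1.200, 0.000) = (-7.762, 2.132) m/s.
Speed = |(-7.762, 2.132)| = 8.050 m/s.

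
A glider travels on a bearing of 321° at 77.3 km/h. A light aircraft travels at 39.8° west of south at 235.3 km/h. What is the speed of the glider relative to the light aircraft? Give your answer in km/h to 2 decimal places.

Taking east as x and north as y: glider velocity = (-48.646, 60.073) km/h; light aircraft velocity = (-150.618, -180.777) km/h.
Velocity of glider relative to light aircraft = (-48.646, 60.073) − (-150.618, -180.777) = (101.971, 240.850) km/h.
Magnitude = |(101.971, 240.850)| = 261.548 km/h.

261.55 km/h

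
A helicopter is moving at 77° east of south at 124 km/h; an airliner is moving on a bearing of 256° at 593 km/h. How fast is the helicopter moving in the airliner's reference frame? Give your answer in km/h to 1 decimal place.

Taking east as x and north as y: helicopter velocity = (120.822, -27.894) km/h; airliner velocity = (-575.385, -143.460) km/h.
Velocity of helicopter relative to airliner = (120.822, -27.894) − (-575.385, -143.460) = (696.207, 115.566) km/h.
Magnitude = |(696.207, 115.566)| = 705.734 km/h.

705.7 km/h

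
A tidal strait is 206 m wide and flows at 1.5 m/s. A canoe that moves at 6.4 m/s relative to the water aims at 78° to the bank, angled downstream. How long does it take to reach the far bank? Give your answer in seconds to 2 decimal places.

The component of the canoe's velocity perpendicular to the bank is 6.4 × sin 78° = 6.260 m/s.
Only the cross-stream component determines the crossing time; the current contributes nothing perpendicular to the bank.
Time = 206 / 6.260 = 32.907 s.

32.91 s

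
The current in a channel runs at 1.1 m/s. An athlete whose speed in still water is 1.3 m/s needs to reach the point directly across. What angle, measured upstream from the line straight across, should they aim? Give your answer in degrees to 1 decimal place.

57.8°

To cancel the current, the upstream component of the athlete's velocity must equal the flow: 1.3 sin θ = 1.1.
sin θ = 1.1 / 1.3 = 0.8462.
θ = arcsin(0.8462) = 57.796°.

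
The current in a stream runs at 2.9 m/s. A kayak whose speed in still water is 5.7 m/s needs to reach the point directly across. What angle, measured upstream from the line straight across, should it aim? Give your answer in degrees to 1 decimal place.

30.6°

To cancel the current, the upstream component of the kayak's velocity must equal the flow: 5.7 sin θ = 2.9.
sin θ = 2.9 / 5.7 = 0.5088.
θ = arcsin(0.5088) = 30.582°.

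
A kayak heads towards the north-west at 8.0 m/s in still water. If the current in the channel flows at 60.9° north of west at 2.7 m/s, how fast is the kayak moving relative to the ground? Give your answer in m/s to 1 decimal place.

Taking east as x and north as y: velocity relative to the water = (-5.657, 5.657) m/s; the water relative to ground = (-1.313, 2.359) m/s.
Velocity relative to ground = (-5.657, 5.657) + (-1.313, 2.359) = (-6.970, 8.016) m/s.
Speed = |(-6.970, 8.016)| = 10.622 m/s.

10.6 m/s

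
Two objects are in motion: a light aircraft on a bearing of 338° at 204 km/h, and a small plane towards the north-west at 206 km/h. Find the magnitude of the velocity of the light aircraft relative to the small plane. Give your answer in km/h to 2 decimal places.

Taking east as x and north as y: light aircraft velocity = (-76.420, 189.146) km/h; small plane velocity = (-145.664, 145.664) km/h.
Velocity of light aircraft relative to small plane = (-76.420, 189.146) − (-145.664, 145.664) = (69.244, 43.482) km/h.
Magnitude = |(69.244, 43.482)| = 81.764 km/h.

81.76 km/h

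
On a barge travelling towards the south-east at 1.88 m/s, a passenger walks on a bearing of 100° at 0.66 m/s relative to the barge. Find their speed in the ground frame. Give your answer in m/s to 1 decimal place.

Taking east as x and north as y: barge velocity = (1.329, -1.329) m/s; passenger velocity relative to barge = (0.650, -0.115) m/s.
Velocity relative to ground = (1.329, -1.329) + (0.650, -0.115) = (1.979, -1.444) m/s.
Speed = |(1.979, -1.444)| = 2.450 m/s.

2.5 m/s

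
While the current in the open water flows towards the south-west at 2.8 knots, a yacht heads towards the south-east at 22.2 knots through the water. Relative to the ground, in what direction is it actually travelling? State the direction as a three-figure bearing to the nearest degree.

Taking east as x and north as y: velocity relative to the water = (15.698, -15.698) knots; the water relative to ground = (-1.980, -1.980) knots.
Velocity relative to ground = (15.698, -15.698) + (-1.980, -1.980) = (13.718, -17.678) knots.
Bearing = atan2(13.72, -17.68) = 142.19° clockwise from north.

142°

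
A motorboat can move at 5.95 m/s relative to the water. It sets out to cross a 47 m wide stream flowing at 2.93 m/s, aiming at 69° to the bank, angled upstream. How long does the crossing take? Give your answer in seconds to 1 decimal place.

8.5 s

The component of the motorboat's velocity perpendicular to the bank is 5.95 × sin 69° = 5.555 m/s.
Only the cross-stream component determines the crossing time; the current contributes nothing perpendicular to the bank.
Time = 47 / 5.555 = 8.461 s.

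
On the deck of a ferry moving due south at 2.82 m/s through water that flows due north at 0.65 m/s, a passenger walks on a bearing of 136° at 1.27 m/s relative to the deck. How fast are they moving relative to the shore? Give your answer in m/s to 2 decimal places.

In east/north components (m/s): passenger relative to ferry = (0.882, -0.914); ferry relative to water = (0.000, -2.820); water relative to ground = (0.000, 0.650).
Sum = (0.882, -3.084) m/s.
Speed = |(0.882, -3.084)| = 3.207 m/s.

3.21 m/s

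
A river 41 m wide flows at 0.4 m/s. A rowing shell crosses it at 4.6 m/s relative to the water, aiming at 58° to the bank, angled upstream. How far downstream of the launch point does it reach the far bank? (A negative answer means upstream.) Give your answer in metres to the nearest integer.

-21 m

Perpendicular speed = 3.901 m/s; crossing time = 41 / 3.901 = 10.510 s.
Net downstream speed = -2.038 m/s.
Drift = -2.038 × 10.510 = -21.416 m (upstream).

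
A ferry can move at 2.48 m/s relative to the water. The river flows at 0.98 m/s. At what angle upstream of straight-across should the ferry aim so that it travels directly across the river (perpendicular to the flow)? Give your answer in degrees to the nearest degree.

23°

To cancel the current, the upstream component of the ferry's velocity must equal the flow: 2.48 sin θ = 0.98.
sin θ = 0.98 / 2.48 = 0.3952.
θ = arcsin(0.3952) = 23.276°.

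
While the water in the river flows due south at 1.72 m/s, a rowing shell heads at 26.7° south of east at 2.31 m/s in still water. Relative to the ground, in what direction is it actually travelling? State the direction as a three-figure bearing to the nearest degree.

Taking east as x and north as y: velocity relative to the water = (2.064, -1.038) m/s; the water relative to ground = (0.000, -1.720) m/s.
Velocity relative to ground = (2.064, -1.038) + (0.000, -1.720) = (2.064, -2.758) m/s.
Bearing = atan2(2.06, -2.76) = 143.19° clockwise from north.

143°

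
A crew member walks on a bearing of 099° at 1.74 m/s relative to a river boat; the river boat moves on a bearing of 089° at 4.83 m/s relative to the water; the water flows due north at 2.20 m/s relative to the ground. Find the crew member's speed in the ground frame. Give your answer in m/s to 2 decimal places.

6.85 m/s

In east/north components (m/s): crew member relative to river boat = (1.719, -0.272); river boat relative to water = (4.829, 0.084); water relative to ground = (0.000, 2.200).
Sum = (6.548, 2.012) m/s.
Speed = |(6.548, 2.012)| = 6.850 m/s.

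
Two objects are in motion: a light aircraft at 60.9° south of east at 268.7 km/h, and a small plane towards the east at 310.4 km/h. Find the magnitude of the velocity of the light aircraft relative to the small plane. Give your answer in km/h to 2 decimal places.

295.67 km/h

Taking east as x and north as y: light aircraft velocity = (130.678, -234.783) km/h; small plane velocity = (310.400, 0.000) km/h.
Velocity of light aircraft relative to small plane = (130.678, -234.783) − (310.400, 0.000) = (-179.722, -234.783) km/h.
Magnitude = |(-179.722, -234.783)| = 295.673 km/h.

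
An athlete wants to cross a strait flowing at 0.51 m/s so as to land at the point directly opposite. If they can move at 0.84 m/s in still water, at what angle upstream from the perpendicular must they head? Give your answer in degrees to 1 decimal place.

To cancel the current, the upstream component of the athlete's velocity must equal the flow: 0.84 sin θ = 0.51.
sin θ = 0.51 / 0.84 = 0.6071.
θ = arcsin(0.6071) = 37.383°.

37.4°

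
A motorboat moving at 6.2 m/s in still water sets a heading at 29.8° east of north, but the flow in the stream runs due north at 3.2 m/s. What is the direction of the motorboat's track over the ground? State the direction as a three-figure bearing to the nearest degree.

020°

Taking east as x and north as y: velocity relative to the water = (3.081, 5.380) m/s; the water relative to ground = (0.000, 3.200) m/s.
Velocity relative to ground = (3.081, 5.380) + (0.000, 3.200) = (3.081, 8.580) m/s.
Bearing = atan2(3.08, 8.58) = 19.75° clockwise from north.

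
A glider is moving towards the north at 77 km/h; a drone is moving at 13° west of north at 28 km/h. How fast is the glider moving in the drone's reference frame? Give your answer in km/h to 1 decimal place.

Taking east as x and north as y: glider velocity = (0.000, 77.000) km/h; drone velocity = (-6.299, 27.282) km/h.
Velocity of glider relative to drone = (0.000, 77.000) − (-6.299, 27.282) = (6.299, 49.718) km/h.
Magnitude = |(6.299, 49.718)| = 50.115 km/h.

50.1 km/h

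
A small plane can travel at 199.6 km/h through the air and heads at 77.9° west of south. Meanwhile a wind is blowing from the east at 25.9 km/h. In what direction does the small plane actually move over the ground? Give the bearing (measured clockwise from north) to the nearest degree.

Taking east as x and north as y: velocity relative to the air = (-195.166, -41.840) km/h; the air relative to ground = (-25.900, 0.000) km/h.
Velocity relative to ground = (-195.166, -41.840) + (-25.900, 0.000) = (-221.066, -41.840) km/h.
Bearing = atan2(-221.07, -41.84) = 259.28° clockwise from north.

259°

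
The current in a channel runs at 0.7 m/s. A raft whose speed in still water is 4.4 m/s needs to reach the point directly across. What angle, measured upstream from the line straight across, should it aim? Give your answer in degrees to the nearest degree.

To cancel the current, the upstream component of the raft's velocity must equal the flow: 4.4 sin θ = 0.7.
sin θ = 0.7 / 4.4 = 0.1591.
θ = arcsin(0.1591) = 9.154°.

9°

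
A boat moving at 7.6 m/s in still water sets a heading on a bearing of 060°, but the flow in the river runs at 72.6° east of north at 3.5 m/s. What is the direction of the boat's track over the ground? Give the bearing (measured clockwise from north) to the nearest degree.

064°

Taking east as x and north as y: velocity relative to the water = (6.582, 3.800) m/s; the water relative to ground = (3.340, 1.047) m/s.
Velocity relative to ground = (6.582, 3.800) + (3.340, 1.047) = (9.922, 4.847) m/s.
Bearing = atan2(9.92, 4.85) = 63.96° clockwise from north.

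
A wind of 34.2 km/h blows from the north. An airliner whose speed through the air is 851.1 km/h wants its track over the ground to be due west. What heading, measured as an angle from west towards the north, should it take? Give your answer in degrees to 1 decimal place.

The wind pushes perpendicular to the desired track; the heading must have a component into the wind equal to 34.2 km/h: 851.1 sin θ = 34.2.
sin θ = 0.0402, so θ = 2.303°.

2.3°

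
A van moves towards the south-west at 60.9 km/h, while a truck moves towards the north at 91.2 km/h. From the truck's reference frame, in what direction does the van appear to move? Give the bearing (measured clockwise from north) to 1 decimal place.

Taking east as x and north as y: van velocity = (-43.063, -43.063) km/h; truck velocity = (0.000, 91.200) km/h.
Velocity of van relative to truck = (-43.063, -43.063) − (0.000, 91.200) = (-43.063, -134.263) km/h.
Bearing = atan2(-43.06, -134.26) = 197.78° clockwise from north.

197.8°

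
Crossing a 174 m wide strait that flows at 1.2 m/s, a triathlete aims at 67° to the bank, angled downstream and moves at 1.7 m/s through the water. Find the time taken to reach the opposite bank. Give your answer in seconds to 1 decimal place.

The component of the triathlete's velocity perpendicular to the bank is 1.7 × sin 67° = 1.565 m/s.
The flow acts along the bank and has no component across it.
Time = 174 / 1.565 = 111.192 s.

111.2 s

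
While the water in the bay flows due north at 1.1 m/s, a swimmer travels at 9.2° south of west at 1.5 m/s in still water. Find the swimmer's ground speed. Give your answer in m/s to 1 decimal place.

1.7 m/s

Taking east as x and north as y: velocity relative to the water = (-1.481, -0.240) m/s; the water relative to ground = (0.000, 1.100) m/s.
Velocity relative to ground = (-1.481, -0.240) + (0.000, 1.100) = (-1.481, 0.860) m/s.
Speed = |(-1.481, 0.860)| = 1.712 m/s.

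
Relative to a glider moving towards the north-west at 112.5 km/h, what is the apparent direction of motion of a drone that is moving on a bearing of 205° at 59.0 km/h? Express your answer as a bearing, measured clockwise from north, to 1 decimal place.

157.7°

Taking east as x and north as y: drone velocity = (-24.934, -53.472) km/h; glider velocity = (-79.550, 79.550) km/h.
Velocity of drone relative to glider = (-24.934, -53.472) − (-79.550, 79.550) = (54.615, -133.022) km/h.
Bearing = atan2(54.62, -133.02) = 157.68° clockwise from north.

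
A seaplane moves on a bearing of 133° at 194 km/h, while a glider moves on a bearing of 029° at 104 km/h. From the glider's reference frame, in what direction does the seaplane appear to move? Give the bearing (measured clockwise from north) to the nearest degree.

158°

Taking east as x and north as y: seaplane velocity = (141.883, -132.308) km/h; glider velocity = (50.420, 90.960) km/h.
Velocity of seaplane relative to glider = (141.883, -132.308) − (50.420, 90.960) = (91.462, -223.268) km/h.
Bearing = atan2(91.46, -223.27) = 157.72° clockwise from north.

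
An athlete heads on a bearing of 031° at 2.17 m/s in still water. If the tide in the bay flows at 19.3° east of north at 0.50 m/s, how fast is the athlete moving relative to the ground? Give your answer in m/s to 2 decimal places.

Taking east as x and north as y: velocity relative to the water = (1.118, 1.860) m/s; the water relative to ground = (0.165, 0.472) m/s.
Velocity relative to ground = (1.118, 1.860) + (0.165, 0.472) = (1.283, 2.332) m/s.
Speed = |(1.283, 2.332)| = 2.662 m/s.

2.66 m/s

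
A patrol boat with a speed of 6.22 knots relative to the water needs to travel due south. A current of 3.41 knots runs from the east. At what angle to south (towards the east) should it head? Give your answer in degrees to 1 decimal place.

33.2°

The current pushes perpendicular to the desired track; the heading must have a component into the current equal to 3.41 knots: 6.22 sin θ = 3.41.
sin θ = 0.5482, so θ = 33.246°.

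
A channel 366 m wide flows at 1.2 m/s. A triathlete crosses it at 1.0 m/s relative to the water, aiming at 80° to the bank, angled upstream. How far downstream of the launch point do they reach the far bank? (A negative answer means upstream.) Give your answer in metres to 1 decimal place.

381.4 m

Perpendicular speed = 0.985 m/s; crossing time = 366 / 0.985 = 371.646 s.
Net downstream speed = 1.026 m/s.
Drift = 1.026 × 371.646 = 381.440 m (downstream).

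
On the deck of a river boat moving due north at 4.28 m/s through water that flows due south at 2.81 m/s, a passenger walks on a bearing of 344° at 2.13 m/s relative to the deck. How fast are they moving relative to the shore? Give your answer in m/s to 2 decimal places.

3.57 m/s

In east/north components (m/s): passenger relative to river boat = (-0.587, 2.047); river boat relative to water = (0.000, 4.280); water relative to ground = (0.000, -2.810).
Sum = (-0.587, 3.517) m/s.
Speed = |(-0.587, 3.517)| = 3.566 m/s.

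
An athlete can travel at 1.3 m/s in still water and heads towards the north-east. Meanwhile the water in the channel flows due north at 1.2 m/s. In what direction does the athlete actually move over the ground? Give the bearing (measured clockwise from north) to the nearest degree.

Taking east as x and north as y: velocity relative to the water = (0.919, 0.919) m/s; the water relative to ground = (0.000, 1.200) m/s.
Velocity relative to ground = (0.919, 0.919) + (0.000, 1.200) = (0.919, 2.119) m/s.
Bearing = atan2(0.92, 2.12) = 23.45° clockwise from north.

023°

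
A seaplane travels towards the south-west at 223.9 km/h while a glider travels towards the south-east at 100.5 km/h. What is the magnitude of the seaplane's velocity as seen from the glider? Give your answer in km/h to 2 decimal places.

Taking east as x and north as y: seaplane velocity = (-158.321, -158.321) km/h; glider velocity = (71.064, -71.064) km/h.
Velocity of seaplane relative to glider = (-158.321, -158.321) − (71.064, -71.064) = (-229.385, -87.257) km/h.
Magnitude = |(-229.385, -87.257)| = 245.421 km/h.

245.42 km/h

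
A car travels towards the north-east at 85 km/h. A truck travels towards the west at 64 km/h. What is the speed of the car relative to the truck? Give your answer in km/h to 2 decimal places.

Taking east as x and north as y: car velocity = (60.104, 60.104) km/h; truck velocity = (-64.000, 0.000) km/h.
Velocity of car relative to truck = (60.104, 60.104) − (-64.000, 0.000) = (124.104, 60.104) km/h.
Magnitude = |(124.104, 60.104)| = 137.892 km/h.

137.89 km/h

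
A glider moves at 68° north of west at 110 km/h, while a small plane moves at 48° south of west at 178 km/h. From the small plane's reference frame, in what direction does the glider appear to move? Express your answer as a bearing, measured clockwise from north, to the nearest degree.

018°

Taking east as x and north as y: glider velocity = (-41.207, 101.990) km/h; small plane velocity = (-119.105, -132.280) km/h.
Velocity of glider relative to small plane = (-41.207, 101.990) − (-119.105, -132.280) = (77.899, 234.270) km/h.
Bearing = atan2(77.90, 234.27) = 18.39° clockwise from north.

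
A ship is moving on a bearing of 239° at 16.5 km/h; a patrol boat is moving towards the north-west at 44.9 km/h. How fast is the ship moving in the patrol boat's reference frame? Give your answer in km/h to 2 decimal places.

Taking east as x and north as y: ship velocity = (-14.143, -8.498) km/h; patrol boat velocity = (-31.749, 31.749) km/h.
Velocity of ship relative to patrol boat = (-14.143, -8.498) − (-31.749, 31.749) = (17.606, -40.247) km/h.
Magnitude = |(17.606, -40.247)| = 43.930 km/h.

43.93 km/h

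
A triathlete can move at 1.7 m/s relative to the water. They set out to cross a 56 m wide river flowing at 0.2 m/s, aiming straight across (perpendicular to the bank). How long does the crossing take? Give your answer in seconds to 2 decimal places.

32.94 s

The component of the triathlete's velocity perpendicular to the bank is 1.7 m/s.
The flow acts along the bank and has no component across it.
Time = 56 / 1.700 = 32.941 s.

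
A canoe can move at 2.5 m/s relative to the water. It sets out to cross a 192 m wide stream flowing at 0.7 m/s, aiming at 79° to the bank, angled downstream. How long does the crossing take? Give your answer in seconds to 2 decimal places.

The component of the canoe's velocity perpendicular to the bank is 2.5 × sin 79° = 2.454 m/s.
The flow acts along the bank and has no component across it.
Time = 192 / 2.454 = 78.237 s.

78.24 s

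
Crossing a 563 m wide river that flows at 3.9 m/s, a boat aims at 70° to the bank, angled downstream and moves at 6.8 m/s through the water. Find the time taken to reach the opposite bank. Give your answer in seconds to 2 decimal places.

The component of the boat's velocity perpendicular to the bank is 6.8 × sin 70° = 6.390 m/s.
The current is parallel to the bank, so it does not affect the crossing time.
Time = 563 / 6.390 = 88.108 s.

88.11 s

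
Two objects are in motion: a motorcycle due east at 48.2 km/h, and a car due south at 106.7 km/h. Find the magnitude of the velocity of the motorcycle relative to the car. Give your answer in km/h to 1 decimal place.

117.1 km/h

Taking east as x and north as y: motorcycle velocity = (48.200, 0.000) km/h; car velocity = (0.000, -106.700) km/h.
Velocity of motorcycle relative to car = (48.200, 0.000) − (0.000, -106.700) = (48.200, 106.700) km/h.
Magnitude = |(48.200, 106.700)| = 117.082 km/h.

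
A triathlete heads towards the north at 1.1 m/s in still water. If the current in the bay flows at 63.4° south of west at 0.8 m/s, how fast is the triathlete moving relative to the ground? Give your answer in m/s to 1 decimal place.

Taking east as x and north as y: velocity relative to the water = (0.000, 1.100) m/s; the water relative to ground = (-0.358, -0.715) m/s.
Velocity relative to ground = (0.000, 1.100) + (-0.358, -0.715) = (-0.358, 0.385) m/s.
Speed = |(-0.358, 0.385)| = 0.526 m/s.

0.5 m/s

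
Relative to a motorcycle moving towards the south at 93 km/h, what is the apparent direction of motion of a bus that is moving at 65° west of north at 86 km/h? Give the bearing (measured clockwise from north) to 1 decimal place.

Taking east as x and north as y: bus velocity = (-77.942, 36.345) km/h; motorcycle velocity = (0.000, -93.000) km/h.
Velocity of bus relative to motorcycle = (-77.942, 36.345) − (0.000, -93.000) = (-77.942, 129.345) km/h.
Bearing = atan2(-77.94, 129.35) = 328.93° clockwise from north.

328.9°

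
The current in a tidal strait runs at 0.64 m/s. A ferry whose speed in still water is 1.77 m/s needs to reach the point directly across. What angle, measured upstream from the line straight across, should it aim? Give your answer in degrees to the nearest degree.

To cancel the current, the upstream component of the ferry's velocity must equal the flow: 1.77 sin θ = 0.64.
sin θ = 0.64 / 1.77 = 0.3616.
θ = arcsin(0.3616) = 21.197°.

21°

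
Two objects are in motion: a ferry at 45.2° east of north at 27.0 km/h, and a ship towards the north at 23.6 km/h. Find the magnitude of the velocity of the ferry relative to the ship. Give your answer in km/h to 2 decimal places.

Taking east as x and north as y: ferry velocity = (19.158, 19.025) km/h; ship velocity = (0.000, 23.600) km/h.
Velocity of ferry relative to ship = (19.158, 19.025) − (0.000, 23.600) = (19.158, -4.575) km/h.
Magnitude = |(19.158, -4.575)| = 19.697 km/h.

19.70 km/h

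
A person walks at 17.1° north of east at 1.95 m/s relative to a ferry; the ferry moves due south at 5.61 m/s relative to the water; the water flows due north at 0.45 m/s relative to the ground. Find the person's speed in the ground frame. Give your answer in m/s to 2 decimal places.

4.95 m/s

In east/north components (m/s): person relative to ferry = (1.864, 0.573); ferry relative to water = (0.000, -5.610); water relative to ground = (0.000, 0.450).
Sum = (1.864, -4.587) m/s.
Speed = |(1.864, -4.587)| = 4.951 m/s.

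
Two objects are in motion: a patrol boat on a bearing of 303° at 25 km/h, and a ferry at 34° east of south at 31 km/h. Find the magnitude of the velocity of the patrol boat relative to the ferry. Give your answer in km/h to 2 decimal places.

54.89 km/h

Taking east as x and north as y: patrol boat velocity = (-20.967, 13.616) km/h; ferry velocity = (17.335, -25.700) km/h.
Velocity of patrol boat relative to ferry = (-20.967, 13.616) − (17.335, -25.700) = (-38.302, 39.316) km/h.
Magnitude = |(-38.302, 39.316)| = 54.889 km/h.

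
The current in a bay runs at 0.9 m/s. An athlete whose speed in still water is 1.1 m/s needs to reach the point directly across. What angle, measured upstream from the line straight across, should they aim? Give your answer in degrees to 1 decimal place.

To cancel the current, the upstream component of the athlete's velocity must equal the flow: 1.1 sin θ = 0.9.
sin θ = 0.9 / 1.1 = 0.8182.
θ = arcsin(0.8182) = 54.903°.

54.9°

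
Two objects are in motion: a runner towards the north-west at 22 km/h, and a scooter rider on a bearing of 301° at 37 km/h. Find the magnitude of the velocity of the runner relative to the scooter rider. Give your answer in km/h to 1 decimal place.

Taking east as x and north as y: runner velocity = (-15.556, 15.556) km/h; scooter rider velocity = (-31.715, 19.056) km/h.
Velocity of runner relative to scooter rider = (-15.556, 15.556) − (-31.715, 19.056) = (16.159, -3.500) km/h.
Magnitude = |(16.159, -3.500)| = 16.534 km/h.

16.5 km/h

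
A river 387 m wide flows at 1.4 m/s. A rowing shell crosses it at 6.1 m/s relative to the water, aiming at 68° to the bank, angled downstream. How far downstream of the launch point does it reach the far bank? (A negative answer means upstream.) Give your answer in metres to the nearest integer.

252 m

Perpendicular speed = 5.656 m/s; crossing time = 387 / 5.656 = 68.425 s.
Net downstream speed = 3.685 m/s.
Drift = 3.685 × 68.425 = 252.153 m (downstream).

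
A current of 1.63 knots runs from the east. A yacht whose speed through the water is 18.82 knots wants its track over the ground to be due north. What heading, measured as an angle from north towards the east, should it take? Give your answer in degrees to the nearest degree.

5°

The current pushes perpendicular to the desired track; the heading must have a component into the current equal to 1.63 knots: 18.82 sin θ = 1.63.
sin θ = 0.0866, so θ = 4.969°.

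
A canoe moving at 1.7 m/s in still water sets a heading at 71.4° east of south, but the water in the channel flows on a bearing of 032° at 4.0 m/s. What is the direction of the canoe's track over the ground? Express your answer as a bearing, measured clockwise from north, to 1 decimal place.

Taking east as x and north as y: velocity relative to the water = (1.611, -0.542) m/s; the water relative to ground = (2.120, 3.392) m/s.
Velocity relative to ground = (1.611, -0.542) + (2.120, 3.392) = (3.731, 2.850) m/s.
Bearing = atan2(3.73, 2.85) = 52.62° clockwise from north.

052.6°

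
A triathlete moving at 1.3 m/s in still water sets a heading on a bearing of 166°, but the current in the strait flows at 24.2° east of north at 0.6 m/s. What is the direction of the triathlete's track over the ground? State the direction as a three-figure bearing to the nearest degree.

Taking east as x and north as y: velocity relative to the water = (0.314, -1.261) m/s; the water relative to ground = (0.246, 0.547) m/s.
Velocity relative to ground = (0.314, -1.261) + (0.246, 0.547) = (0.560, -0.714) m/s.
Bearing = atan2(0.56, -0.71) = 141.87° clockwise from north.

142°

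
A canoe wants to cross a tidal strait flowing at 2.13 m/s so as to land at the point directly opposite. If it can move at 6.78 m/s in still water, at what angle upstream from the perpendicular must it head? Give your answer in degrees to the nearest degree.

18°

To cancel the current, the upstream component of the canoe's velocity must equal the flow: 6.78 sin θ = 2.13.
sin θ = 2.13 / 6.78 = 0.3142.
θ = arcsin(0.3142) = 18.310°.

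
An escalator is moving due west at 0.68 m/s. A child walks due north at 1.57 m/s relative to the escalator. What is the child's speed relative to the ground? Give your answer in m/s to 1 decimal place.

1.7 m/s

Taking east as x and north as y: escalator velocity = (-0.680, 0.000) m/s; child velocity relative to escalator = (0.000, 1.570) m/s.
Velocity relative to ground = (-0.680, 0.000) + (0.000, 1.570) = (-0.680, 1.570) m/s.
Speed = |(-0.680, 1.570)| = 1.711 m/s.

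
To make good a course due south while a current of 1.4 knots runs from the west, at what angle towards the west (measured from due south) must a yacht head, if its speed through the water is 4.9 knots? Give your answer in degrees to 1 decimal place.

The current pushes perpendicular to the desired track; the heading must have a component into the current equal to 1.4 knots: 4.9 sin θ = 1.4.
sin θ = 0.2857, so θ = 16.602°.

16.6°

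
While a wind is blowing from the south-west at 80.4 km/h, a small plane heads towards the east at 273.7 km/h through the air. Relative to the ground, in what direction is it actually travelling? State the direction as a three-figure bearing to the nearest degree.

Taking east as x and north as y: velocity relative to the air = (273.700, 0.000) km/h; the air relative to ground = (56.851, 56.851) km/h.
Velocity relative to ground = (273.700, 0.000) + (56.851, 56.851) = (330.551, 56.851) km/h.
Bearing = atan2(330.55, 56.85) = 80.24° clockwise from north.

080°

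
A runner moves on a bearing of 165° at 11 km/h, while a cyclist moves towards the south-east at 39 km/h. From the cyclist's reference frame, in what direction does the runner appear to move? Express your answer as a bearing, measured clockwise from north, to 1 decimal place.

304.4°

Taking east as x and north as y: runner velocity = (2.847, -10.625) km/h; cyclist velocity = (27.577, -27.577) km/h.
Velocity of runner relative to cyclist = (2.847, -10.625) − (27.577, -27.577) = (-24.730, 16.952) km/h.
Bearing = atan2(-24.73, 16.95) = 304.43° clockwise from north.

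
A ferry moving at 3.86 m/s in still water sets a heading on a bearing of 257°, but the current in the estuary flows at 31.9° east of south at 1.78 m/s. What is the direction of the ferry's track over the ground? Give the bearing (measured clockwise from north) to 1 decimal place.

Taking east as x and north as y: velocity relative to the water = (-3.761, -0.868) m/s; the water relative to ground = (0.941, -1.511) m/s.
Velocity relative to ground = (-3.761, -0.868) + (0.941, -1.511) = (-2.820, -2.379) m/s.
Bearing = atan2(-2.82, -2.38) = 229.85° clockwise from north.

229.8°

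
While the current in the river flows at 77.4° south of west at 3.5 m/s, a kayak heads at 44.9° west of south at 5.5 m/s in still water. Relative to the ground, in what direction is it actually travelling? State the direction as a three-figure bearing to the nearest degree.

212°

Taking east as x and north as y: velocity relative to the water = (-3.882, -3.896) m/s; the water relative to ground = (-0.764, -3.416) m/s.
Velocity relative to ground = (-3.882, -3.896) + (-0.764, -3.416) = (-4.646, -7.312) m/s.
Bearing = atan2(-4.65, -7.31) = 212.43° clockwise from north.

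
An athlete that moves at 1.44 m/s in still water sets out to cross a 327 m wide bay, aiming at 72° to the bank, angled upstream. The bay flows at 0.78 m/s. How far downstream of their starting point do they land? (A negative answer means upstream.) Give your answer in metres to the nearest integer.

Perpendicular speed = 1.370 m/s; crossing time = 327 / 1.370 = 238.770 s.
Net downstream speed = 0.335 m/s.
Drift = 0.335 × 238.770 = 79.992 m (downstream).

80 m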